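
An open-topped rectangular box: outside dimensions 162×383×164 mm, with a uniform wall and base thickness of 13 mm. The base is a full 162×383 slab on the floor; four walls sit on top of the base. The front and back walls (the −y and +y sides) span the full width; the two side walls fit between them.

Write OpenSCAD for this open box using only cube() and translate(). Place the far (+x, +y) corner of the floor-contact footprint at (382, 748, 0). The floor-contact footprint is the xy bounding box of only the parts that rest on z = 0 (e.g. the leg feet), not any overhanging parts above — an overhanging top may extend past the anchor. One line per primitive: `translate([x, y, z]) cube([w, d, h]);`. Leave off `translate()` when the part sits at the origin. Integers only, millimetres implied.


translate([220, 365, 0]) cube([162, 383, 13]);
translate([220, 365, 13]) cube([162, 13, 151]);
translate([220, 735, 13]) cube([162, 13, 151]);
translate([220, 378, 13]) cube([13, 357, 151]);
translate([369, 378, 13]) cube([13, 357, 151]);


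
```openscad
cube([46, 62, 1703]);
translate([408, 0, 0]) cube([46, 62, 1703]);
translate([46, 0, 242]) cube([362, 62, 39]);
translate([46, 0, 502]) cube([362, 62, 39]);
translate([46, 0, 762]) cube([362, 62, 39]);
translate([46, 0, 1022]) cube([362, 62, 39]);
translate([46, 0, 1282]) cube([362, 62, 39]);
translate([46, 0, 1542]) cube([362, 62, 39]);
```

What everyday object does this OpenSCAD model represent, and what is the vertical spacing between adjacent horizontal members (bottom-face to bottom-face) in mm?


A ladder. The rung spacing is 260 mm.

Two tall 46×62 posts with 6 short bars between them — a ladder. Adjacent rungs sit at z = 242 and z = 502, so the spacing is 502 − 242 = 260 mm.


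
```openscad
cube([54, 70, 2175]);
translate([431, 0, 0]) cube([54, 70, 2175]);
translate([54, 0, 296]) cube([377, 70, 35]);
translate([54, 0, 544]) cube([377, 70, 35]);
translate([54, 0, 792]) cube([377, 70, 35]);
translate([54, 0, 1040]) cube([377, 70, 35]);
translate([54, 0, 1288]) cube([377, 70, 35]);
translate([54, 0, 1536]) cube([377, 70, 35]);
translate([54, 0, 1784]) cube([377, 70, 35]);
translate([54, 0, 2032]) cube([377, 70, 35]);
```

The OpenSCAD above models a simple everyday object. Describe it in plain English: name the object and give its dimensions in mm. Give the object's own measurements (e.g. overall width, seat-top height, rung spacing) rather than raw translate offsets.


A straight ladder. Two 54×70 mm vertical rails, 2175 mm tall, stand 485 mm apart (outside-to-outside) with their front faces coplanar on the −y side. 8 rungs, each 70 mm deep and 35 mm tall, span between the inner faces of the rails, front faces flush with the rails. The lowest rung's underside is at z = 296 mm and rungs are spaced 248 mm apart (underside to underside).


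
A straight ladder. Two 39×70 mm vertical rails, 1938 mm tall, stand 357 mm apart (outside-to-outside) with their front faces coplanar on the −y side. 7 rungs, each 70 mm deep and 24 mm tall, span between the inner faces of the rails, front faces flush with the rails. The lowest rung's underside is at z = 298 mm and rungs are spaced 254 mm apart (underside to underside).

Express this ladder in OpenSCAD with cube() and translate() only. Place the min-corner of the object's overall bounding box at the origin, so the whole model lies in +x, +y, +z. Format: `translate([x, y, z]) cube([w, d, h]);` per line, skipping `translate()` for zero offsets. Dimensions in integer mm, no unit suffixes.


cube([39, 70, 1938]);
translate([318, 0, 0]) cube([39, 70, 1938]);
translate([39, 0, 298]) cube([279, 70, 24]);
translate([39, 0, 552]) cube([279, 70, 24]);
translate([39, 0, 806]) cube([279, 70, 24]);
translate([39, 0, 1060]) cube([279, 70, 24]);
translate([39, 0, 1314]) cube([279, 70, 24]);
translate([39, 0, 1568]) cube([279, 70, 24]);
translate([39, 0, 1822]) cube([279, 70, 24]);


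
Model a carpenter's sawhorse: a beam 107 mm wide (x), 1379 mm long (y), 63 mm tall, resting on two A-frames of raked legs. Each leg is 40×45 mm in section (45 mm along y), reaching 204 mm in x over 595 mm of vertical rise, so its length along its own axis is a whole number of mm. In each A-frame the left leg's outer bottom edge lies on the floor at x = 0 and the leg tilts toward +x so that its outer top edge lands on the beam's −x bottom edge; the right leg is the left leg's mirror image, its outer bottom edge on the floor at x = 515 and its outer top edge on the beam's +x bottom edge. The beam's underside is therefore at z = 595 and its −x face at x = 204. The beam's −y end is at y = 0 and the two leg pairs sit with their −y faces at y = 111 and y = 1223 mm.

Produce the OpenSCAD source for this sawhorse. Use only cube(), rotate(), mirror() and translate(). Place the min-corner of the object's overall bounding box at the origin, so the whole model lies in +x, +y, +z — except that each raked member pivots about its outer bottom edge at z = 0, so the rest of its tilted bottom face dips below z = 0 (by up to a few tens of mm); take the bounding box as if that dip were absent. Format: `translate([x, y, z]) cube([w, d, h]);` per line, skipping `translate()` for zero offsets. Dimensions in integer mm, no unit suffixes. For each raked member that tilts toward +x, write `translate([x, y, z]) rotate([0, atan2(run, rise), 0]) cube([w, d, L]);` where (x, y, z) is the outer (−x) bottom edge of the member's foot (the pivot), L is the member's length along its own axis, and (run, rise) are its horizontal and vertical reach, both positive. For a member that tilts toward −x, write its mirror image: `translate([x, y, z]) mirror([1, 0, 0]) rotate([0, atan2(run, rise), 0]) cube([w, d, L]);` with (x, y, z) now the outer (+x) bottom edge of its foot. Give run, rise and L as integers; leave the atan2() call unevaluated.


translate([204, 0, 595]) cube([107, 1379, 63]);
translate([0, 111, 0]) rotate([0, atan2(204, 595), 0]) cube([40, 45, 629]);
translate([515, 111, 0]) mirror([1, 0, 0]) rotate([0, atan2(204, 595), 0]) cube([40, 45, 629]);
translate([0, 1223, 0]) rotate([0, atan2(204, 595), 0]) cube([40, 45, 629]);
translate([515, 1223, 0]) mirror([1, 0, 0]) rotate([0, atan2(204, 595), 0]) cube([40, 45, 629]);


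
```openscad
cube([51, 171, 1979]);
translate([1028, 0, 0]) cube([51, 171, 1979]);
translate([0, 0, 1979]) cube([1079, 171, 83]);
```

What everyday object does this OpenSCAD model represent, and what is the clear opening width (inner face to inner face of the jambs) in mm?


A door frame. The clear opening width is 977 mm.

Two 1979 mm tall posts with a header on top — a door frame. The left jamb is 51 mm wide at x = 0; the right jamb starts at x = 1028. The clear opening is 1028 − 51 = 977 mm.


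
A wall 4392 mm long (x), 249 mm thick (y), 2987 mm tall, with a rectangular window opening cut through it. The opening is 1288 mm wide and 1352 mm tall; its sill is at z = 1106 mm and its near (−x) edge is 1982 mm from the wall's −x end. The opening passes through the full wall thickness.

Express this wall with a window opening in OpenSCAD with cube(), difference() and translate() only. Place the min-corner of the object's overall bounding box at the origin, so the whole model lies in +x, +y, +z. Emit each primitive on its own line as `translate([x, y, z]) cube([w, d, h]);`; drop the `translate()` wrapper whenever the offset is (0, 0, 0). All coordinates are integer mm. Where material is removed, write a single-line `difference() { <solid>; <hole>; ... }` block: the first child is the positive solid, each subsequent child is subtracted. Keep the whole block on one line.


difference() { cube([4392, 249, 2987]); translate([1982, 0, 1106]) cube([1288, 249, 1352]); }


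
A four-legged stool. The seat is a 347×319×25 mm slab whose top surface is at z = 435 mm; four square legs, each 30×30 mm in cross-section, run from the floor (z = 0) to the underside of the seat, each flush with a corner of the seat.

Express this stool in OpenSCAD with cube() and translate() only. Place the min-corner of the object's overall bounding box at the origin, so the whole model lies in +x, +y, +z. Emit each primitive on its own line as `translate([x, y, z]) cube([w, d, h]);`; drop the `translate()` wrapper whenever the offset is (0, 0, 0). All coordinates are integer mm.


// leg_h = 435 - 25 = 410
translate([0, 0, 410]) cube([347, 319, 25]);
cube([30, 30, 410]);
translate([317, 0, 0]) cube([30, 30, 410]);
translate([0, 289, 0]) cube([30, 30, 410]);
translate([317, 289, 0]) cube([30, 30, 410]);


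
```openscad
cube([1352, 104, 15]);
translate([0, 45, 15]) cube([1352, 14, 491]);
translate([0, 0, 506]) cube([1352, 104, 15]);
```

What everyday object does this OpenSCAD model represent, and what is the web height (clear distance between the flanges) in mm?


An I-beam. The web height is 491 mm.

Two wide flanges with a thin centred web — an I-beam. Overall 521 mm minus two 15 mm flanges gives a web of 521 − 2·15 = 491 mm.


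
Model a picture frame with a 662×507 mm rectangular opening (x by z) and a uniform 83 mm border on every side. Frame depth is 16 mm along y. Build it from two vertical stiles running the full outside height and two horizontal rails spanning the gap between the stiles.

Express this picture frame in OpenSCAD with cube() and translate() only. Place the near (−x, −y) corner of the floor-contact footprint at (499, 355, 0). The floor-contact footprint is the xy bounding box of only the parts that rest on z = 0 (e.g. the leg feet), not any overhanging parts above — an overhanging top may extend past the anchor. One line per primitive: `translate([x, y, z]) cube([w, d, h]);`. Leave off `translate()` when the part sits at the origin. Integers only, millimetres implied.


translate([499, 355, 0]) cube([83, 16, 673]);
translate([1244, 355, 0]) cube([83, 16, 673]);
translate([582, 355, 0]) cube([662, 16, 83]);
translate([582, 355, 590]) cube([662, 16, 83]);


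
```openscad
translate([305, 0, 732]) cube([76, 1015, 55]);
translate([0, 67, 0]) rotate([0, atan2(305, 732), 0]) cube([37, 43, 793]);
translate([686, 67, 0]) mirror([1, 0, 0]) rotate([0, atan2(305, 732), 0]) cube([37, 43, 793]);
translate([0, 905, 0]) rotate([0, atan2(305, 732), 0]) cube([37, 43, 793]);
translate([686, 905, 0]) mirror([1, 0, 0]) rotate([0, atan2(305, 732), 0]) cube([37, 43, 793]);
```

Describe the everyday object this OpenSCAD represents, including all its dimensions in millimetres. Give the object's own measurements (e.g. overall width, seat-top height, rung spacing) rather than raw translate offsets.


A sawhorse. A 76×1015×55 mm beam (x, y, z) sits on two A-frame leg pairs. Each pair is two raked legs of 37×43 mm section (43 mm along y) splaying symmetrically in x. Each leg rises 732 mm vertically over 305 mm of horizontal reach and is 793 mm long along its own axis. Every leg's outer bottom edge rests on the floor and its outer top edge meets a bottom edge of the beam — the left legs (tilting toward +x) meet the beam's −x bottom edge, the right legs (their mirror images, tilting toward −x) meet its +x bottom edge — so the leg tops tuck under the beam, the beam's underside is 732 mm above the floor, and the feet are 686 mm apart outside-to-outside with the beam centred between them. The two leg pairs are set in 67 mm from either end of the beam.


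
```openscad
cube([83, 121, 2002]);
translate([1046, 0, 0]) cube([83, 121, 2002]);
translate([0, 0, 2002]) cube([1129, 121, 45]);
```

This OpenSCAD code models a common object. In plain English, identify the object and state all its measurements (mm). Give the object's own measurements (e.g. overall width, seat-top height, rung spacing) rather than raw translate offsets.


A door frame. The clear opening is 963 mm wide and 2002 mm high. Two 83 mm wide jambs, 121 mm deep, stand either side of the opening from the floor to the top of the opening. A 45 mm thick head sits across the top of both jambs, spanning the full outside width of the frame.


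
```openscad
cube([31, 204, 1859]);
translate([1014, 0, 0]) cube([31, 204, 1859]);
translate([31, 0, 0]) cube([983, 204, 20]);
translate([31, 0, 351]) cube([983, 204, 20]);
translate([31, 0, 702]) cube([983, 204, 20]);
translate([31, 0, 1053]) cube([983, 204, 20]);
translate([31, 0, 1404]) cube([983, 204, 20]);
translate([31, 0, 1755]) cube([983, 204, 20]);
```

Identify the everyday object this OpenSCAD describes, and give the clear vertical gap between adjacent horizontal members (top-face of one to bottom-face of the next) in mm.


A bookshelf. The clear shelf gap is 331 mm.

Two tall side panels with 6 horizontal boards between them — a bookshelf. The first two shelf undersides are at z = 0 and z = 351; with shelf thickness 20, the clear gap is 351 − 0 − 20 = 331 mm.


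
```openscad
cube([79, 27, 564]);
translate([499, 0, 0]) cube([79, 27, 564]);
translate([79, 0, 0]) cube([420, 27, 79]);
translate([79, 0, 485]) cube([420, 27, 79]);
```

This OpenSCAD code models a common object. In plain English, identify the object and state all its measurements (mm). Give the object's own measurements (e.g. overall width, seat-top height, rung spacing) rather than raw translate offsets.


A rectangular picture frame lying in the x–z plane (depth along y). The opening is 420 mm wide (x) by 406 mm tall (z), surrounded by a border 79 mm wide on all four sides. The frame is 27 mm deep and is made of two full-height vertical stiles with two horizontal rails fitted between them.


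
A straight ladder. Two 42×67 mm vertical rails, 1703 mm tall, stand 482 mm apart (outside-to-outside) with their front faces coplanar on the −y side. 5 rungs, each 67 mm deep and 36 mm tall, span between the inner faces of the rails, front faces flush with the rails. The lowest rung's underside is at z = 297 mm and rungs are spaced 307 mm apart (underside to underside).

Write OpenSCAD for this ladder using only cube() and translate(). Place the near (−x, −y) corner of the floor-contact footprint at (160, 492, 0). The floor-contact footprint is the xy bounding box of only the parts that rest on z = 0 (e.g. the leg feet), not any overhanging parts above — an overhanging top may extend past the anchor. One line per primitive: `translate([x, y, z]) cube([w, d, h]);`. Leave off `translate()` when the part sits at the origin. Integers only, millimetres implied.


translate([160, 492, 0]) cube([42, 67, 1703]);
translate([600, 492, 0]) cube([42, 67, 1703]);
translate([202, 492, 297]) cube([398, 67, 36]);
translate([202, 492, 604]) cube([398, 67, 36]);
translate([202, 492, 911]) cube([398, 67, 36]);
translate([202, 492, 1218]) cube([398, 67, 36]);
translate([202, 492, 1525]) cube([398, 67, 36]);


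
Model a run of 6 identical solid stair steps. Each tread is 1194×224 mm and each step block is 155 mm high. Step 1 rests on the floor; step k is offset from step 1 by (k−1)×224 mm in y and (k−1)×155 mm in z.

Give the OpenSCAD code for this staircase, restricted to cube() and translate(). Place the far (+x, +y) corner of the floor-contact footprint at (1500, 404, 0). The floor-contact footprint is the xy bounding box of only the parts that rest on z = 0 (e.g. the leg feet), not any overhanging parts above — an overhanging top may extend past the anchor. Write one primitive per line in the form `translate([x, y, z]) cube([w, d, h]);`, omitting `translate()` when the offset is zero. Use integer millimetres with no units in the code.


translate([306, 180, 0]) cube([1194, 224, 155]);
translate([306, 404, 155]) cube([1194, 224, 155]);
translate([306, 628, 310]) cube([1194, 224, 155]);
translate([306, 852, 465]) cube([1194, 224, 155]);
translate([306, 1076, 620]) cube([1194, 224, 155]);
translate([306, 1300, 775]) cube([1194, 224, 155]);


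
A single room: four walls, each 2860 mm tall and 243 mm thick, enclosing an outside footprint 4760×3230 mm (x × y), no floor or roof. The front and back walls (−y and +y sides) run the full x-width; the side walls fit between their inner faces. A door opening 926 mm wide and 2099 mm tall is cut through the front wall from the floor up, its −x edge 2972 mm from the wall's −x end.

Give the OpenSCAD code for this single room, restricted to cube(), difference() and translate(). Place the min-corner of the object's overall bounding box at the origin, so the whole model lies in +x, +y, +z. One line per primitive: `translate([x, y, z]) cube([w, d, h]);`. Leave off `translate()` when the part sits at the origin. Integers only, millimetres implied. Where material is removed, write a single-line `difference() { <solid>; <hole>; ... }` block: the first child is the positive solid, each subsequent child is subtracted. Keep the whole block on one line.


difference() { cube([4760, 243, 2860]); translate([2972, 0, 0]) cube([926, 243, 2099]); }
translate([0, 2987, 0]) cube([4760, 243, 2860]);
translate([0, 243, 0]) cube([243, 2744, 2860]);
translate([4517, 243, 0]) cube([243, 2744, 2860]);


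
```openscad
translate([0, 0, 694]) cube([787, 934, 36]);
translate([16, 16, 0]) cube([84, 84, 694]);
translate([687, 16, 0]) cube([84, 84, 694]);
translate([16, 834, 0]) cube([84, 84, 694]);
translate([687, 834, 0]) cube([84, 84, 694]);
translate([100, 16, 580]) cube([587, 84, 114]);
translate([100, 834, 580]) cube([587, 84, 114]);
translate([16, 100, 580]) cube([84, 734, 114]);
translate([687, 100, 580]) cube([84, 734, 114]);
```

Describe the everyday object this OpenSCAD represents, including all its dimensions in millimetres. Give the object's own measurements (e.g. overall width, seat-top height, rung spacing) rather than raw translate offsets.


A rectangular dining table. The top is 787×934×36 mm with its upper surface at z = 730 mm. It stands on four 84×84 mm square legs, each inset 16 mm from the nearest pair of top edges, running from the floor to the underside of the top. Four apron rails, 84 mm thick and 114 mm tall, run between adjacent legs with their top edges flush with the underside of the top and their outer faces flush with the legs' outer faces.


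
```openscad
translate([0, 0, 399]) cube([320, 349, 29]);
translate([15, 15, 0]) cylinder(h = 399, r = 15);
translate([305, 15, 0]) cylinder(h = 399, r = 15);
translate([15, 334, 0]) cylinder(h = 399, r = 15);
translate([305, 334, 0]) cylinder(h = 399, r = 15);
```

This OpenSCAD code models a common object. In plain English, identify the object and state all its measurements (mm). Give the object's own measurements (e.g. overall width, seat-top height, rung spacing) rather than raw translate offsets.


A simple wooden stool: a rectangular seat 320 mm (x) by 349 mm (y), 29 mm thick, top face at z = 428 mm, on four round legs, each 30 mm in diameter. The legs rest on z = 0, each leg's axis is inset half a diameter from the nearest pair of seat edges (so the leg's bounding box is flush with the corner).


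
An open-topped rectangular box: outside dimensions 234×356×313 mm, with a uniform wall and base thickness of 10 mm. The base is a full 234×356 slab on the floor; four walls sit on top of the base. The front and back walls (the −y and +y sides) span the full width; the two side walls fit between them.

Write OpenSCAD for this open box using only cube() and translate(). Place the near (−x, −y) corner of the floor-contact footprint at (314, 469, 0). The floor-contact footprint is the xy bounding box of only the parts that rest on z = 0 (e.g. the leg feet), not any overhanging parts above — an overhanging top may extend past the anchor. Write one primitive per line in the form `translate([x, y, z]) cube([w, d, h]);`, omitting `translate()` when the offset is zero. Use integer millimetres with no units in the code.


translate([314, 469, 0]) cube([234, 356, 10]);
translate([314, 469, 10]) cube([234, 10, 303]);
translate([314, 815, 10]) cube([234, 10, 303]);
translate([314, 479, 10]) cube([10, 336, 303]);
translate([538, 479, 10]) cube([10, 336, 303]);


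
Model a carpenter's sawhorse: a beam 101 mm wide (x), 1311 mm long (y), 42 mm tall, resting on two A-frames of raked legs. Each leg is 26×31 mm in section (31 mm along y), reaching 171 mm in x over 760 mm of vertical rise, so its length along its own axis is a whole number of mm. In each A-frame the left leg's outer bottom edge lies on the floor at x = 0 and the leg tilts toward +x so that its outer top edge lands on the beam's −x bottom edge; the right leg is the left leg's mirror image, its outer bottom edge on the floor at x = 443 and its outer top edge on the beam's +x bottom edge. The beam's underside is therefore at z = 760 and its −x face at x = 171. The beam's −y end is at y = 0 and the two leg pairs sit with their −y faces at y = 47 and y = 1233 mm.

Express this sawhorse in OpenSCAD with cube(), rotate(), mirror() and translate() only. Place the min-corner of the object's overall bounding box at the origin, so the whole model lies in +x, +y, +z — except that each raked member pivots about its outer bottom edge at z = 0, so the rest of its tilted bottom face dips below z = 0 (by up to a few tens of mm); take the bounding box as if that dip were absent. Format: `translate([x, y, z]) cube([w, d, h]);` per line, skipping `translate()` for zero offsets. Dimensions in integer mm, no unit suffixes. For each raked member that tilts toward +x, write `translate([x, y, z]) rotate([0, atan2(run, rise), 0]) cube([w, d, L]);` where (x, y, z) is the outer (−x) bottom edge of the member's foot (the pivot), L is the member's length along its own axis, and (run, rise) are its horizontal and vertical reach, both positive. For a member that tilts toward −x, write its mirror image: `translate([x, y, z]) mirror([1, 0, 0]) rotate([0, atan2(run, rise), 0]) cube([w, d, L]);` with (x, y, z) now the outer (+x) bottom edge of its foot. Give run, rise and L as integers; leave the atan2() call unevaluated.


translate([171, 0, 760]) cube([101, 1311, 42]);
translate([0, 47, 0]) rotate([0, atan2(171, 760), 0]) cube([26, 31, 779]);
translate([443, 47, 0]) mirror([1, 0, 0]) rotate([0, atan2(171, 760), 0]) cube([26, 31, 779]);
translate([0, 1233, 0]) rotate([0, atan2(171, 760), 0]) cube([26, 31, 779]);
translate([443, 1233, 0]) mirror([1, 0, 0]) rotate([0, atan2(171, 760), 0]) cube([26, 31, 779]);


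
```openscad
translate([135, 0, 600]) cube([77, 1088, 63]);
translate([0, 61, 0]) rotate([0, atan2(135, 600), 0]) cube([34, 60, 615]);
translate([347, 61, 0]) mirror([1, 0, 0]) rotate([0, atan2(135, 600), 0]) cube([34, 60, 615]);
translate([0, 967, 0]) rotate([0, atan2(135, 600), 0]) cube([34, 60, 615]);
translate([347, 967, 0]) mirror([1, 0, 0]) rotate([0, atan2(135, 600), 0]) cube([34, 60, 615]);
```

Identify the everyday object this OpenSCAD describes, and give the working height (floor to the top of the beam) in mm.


A sawhorse. The overall height is 663 mm.

A beam across two mirrored pairs of raked legs — a sawhorse. The beam's underside is at z = 600 (matching the legs' vertical rise in atan2(135, 600)) and the beam is 63 mm tall, so its top is at 600 + 63 = 663 mm. The raked legs top out at the beam's underside, so that is the highest point.


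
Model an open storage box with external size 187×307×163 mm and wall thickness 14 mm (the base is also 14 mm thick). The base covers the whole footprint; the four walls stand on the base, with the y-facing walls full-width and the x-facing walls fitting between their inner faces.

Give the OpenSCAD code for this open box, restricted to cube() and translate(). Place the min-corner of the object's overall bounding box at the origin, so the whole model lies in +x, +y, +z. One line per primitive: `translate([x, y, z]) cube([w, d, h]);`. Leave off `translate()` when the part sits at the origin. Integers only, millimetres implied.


cube([187, 307, 14]);
translate([0, 0, 14]) cube([187, 14, 149]);
translate([0, 293, 14]) cube([187, 14, 149]);
translate([0, 14, 14]) cube([14, 279, 149]);
translate([173, 14, 14]) cube([14, 279, 149]);


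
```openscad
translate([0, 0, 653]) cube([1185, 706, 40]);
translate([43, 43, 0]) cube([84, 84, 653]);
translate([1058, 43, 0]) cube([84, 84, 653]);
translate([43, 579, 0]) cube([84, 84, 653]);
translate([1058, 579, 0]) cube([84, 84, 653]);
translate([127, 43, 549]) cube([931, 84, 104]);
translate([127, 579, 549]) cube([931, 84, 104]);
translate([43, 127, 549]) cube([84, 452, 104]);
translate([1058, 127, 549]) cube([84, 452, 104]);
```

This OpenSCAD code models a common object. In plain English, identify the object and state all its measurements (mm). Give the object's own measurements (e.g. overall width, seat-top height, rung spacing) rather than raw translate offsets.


A rectangular dining table. The top is 1185×706×40 mm with its upper surface at z = 693 mm. It stands on four 84×84 mm square legs, each inset 43 mm from the nearest pair of top edges, running from the floor to the underside of the top. Four apron rails, 84 mm thick and 104 mm tall, run between adjacent legs with their top edges flush with the underside of the top and their outer faces flush with the legs' outer faces.


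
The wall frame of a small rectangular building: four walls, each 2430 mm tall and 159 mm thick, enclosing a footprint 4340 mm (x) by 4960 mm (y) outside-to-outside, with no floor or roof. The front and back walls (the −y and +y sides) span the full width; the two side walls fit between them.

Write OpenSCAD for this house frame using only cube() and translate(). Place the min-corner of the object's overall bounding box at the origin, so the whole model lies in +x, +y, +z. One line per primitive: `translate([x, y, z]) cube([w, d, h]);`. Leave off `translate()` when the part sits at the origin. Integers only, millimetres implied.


cube([4340, 159, 2430]);
translate([0, 4801, 0]) cube([4340, 159, 2430]);
translate([0, 159, 0]) cube([159, 4642, 2430]);
translate([4181, 159, 0]) cube([159, 4642, 2430]);


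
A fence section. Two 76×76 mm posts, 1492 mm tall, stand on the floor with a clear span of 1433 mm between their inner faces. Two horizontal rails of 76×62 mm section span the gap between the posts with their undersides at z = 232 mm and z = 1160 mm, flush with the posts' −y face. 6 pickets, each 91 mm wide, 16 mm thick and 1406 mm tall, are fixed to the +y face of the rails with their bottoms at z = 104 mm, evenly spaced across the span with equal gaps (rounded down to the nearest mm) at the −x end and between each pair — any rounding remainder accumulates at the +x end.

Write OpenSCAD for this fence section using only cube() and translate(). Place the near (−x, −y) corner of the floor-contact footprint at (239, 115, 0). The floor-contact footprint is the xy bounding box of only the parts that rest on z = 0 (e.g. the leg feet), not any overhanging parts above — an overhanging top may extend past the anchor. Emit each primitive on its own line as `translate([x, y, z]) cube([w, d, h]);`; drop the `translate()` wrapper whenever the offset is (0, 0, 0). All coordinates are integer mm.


translate([239, 115, 0]) cube([76, 76, 1492]);
translate([1748, 115, 0]) cube([76, 76, 1492]);
translate([315, 115, 232]) cube([1433, 76, 62]);
translate([315, 115, 1160]) cube([1433, 76, 62]);
translate([441, 191, 104]) cube([91, 16, 1406]);
translate([658, 191, 104]) cube([91, 16, 1406]);
translate([875, 191, 104]) cube([91, 16, 1406]);
translate([1092, 191, 104]) cube([91, 16, 1406]);
translate([1309, 191, 104]) cube([91, 16, 1406]);
translate([1526, 191, 104]) cube([91, 16, 1406]);


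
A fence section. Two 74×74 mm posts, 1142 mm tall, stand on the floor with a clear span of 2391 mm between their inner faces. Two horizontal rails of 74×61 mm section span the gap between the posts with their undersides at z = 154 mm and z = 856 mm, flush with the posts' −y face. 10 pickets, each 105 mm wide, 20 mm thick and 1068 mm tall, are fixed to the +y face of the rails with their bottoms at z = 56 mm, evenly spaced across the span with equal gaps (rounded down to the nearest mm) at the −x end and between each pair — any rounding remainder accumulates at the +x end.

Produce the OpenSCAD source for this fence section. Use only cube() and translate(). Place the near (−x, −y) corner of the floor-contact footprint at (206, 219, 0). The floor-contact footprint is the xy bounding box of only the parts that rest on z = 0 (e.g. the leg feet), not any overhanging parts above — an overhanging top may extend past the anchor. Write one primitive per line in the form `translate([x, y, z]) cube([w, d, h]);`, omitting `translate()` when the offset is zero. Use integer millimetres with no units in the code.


translate([206, 219, 0]) cube([74, 74, 1142]);
translate([2671, 219, 0]) cube([74, 74, 1142]);
translate([280, 219, 154]) cube([2391, 74, 61]);
translate([280, 219, 856]) cube([2391, 74, 61]);
translate([401, 293, 56]) cube([105, 20, 1068]);
translate([627, 293, 56]) cube([105, 20, 1068]);
translate([853, 293, 56]) cube([105, 20, 1068]);
translate([1079, 293, 56]) cube([105, 20, 1068]);
translate([1305, 293, 56]) cube([105, 20, 1068]);
translate([1531, 293, 56]) cube([105, 20, 1068]);
translate([1757, 293, 56]) cube([105, 20, 1068]);
translate([1983, 293, 56]) cube([105, 20, 1068]);
translate([2209, 293, 56]) cube([105, 20, 1068]);
translate([2435, 293, 56]) cube([105, 20, 1068]);


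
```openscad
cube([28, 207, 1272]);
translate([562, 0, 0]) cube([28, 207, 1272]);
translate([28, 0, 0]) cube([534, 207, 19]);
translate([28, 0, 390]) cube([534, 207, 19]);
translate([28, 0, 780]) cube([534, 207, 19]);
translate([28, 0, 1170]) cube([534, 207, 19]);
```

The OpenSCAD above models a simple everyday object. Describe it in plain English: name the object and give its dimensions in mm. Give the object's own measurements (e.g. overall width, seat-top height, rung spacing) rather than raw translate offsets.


An open bookshelf. Two side panels, each 28 mm thick, 207 mm deep and 1272 mm tall, stand 590 mm apart (outside-to-outside). Between them sit 4 shelves, each 19 mm thick and 207 mm deep, spanning the full gap between the sides. The bottom shelf rests on the floor (its underside at z = 0) and the clear gap between one shelf's top and the next shelf's underside is 371 mm.


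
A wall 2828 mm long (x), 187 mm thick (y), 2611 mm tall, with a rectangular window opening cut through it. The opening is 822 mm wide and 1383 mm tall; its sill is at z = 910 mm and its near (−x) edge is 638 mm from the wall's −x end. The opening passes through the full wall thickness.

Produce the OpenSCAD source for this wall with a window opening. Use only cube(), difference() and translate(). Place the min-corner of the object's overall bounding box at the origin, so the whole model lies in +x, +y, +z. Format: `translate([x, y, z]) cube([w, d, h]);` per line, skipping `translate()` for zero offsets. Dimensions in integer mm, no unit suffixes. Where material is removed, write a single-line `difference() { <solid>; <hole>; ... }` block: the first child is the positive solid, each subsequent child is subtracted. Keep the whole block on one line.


difference() { cube([2828, 187, 2611]); translate([638, 0, 910]) cube([822, 187, 1383]); }


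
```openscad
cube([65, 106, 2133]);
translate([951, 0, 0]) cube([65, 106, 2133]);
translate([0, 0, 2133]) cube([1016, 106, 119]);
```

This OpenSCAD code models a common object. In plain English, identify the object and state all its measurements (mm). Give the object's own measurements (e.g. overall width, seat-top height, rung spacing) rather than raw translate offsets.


A door frame. The clear opening is 886 mm wide and 2133 mm high. Two 65 mm wide jambs, 106 mm deep, stand either side of the opening from the floor to the top of the opening. A 119 mm thick head sits across the top of both jambs, spanning the full outside width of the frame.


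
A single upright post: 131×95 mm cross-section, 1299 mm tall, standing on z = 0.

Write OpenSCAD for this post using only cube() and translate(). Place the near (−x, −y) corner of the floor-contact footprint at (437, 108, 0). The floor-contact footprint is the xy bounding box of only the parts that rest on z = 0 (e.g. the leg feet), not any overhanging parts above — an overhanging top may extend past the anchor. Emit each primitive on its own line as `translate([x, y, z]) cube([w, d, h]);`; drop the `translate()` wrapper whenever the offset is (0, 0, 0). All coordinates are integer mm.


translate([437, 108, 0]) cube([131, 95, 1299]);


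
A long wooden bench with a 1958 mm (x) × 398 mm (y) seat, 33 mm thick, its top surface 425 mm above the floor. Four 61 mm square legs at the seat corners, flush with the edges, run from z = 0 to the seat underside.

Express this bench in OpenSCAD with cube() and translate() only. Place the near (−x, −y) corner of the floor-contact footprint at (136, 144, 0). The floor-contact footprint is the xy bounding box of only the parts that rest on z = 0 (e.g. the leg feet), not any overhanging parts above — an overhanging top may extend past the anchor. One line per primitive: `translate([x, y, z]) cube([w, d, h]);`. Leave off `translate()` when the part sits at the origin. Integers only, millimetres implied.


translate([136, 144, 392]) cube([1958, 398, 33]);
translate([136, 144, 0]) cube([61, 61, 392]);
translate([136, 481, 0]) cube([61, 61, 392]);
translate([2033, 144, 0]) cube([61, 61, 392]);
translate([2033, 481, 0]) cube([61, 61, 392]);


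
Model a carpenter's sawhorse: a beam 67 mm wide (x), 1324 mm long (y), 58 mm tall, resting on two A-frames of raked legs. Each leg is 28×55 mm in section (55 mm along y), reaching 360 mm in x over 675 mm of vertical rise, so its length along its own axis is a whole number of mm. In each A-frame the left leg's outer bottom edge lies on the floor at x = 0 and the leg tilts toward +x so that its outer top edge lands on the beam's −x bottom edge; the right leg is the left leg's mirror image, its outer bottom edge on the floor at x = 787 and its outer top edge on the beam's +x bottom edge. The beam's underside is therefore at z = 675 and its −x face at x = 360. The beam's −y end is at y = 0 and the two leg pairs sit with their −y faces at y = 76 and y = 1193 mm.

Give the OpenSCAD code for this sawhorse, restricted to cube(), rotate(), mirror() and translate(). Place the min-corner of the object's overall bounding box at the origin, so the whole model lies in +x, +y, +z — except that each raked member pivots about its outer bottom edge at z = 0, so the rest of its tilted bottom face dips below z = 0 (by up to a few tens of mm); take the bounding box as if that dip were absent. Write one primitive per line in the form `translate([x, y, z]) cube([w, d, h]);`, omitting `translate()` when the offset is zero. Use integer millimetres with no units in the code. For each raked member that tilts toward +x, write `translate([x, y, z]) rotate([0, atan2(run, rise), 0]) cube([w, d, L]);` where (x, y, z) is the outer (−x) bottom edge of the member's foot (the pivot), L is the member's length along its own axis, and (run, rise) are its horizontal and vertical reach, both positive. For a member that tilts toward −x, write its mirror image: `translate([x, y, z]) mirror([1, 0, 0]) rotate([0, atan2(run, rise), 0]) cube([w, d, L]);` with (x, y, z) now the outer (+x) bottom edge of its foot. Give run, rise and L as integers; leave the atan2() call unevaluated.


// leg length = √(360² + 675²) = 765
// right-leg outer foot x = 2·360 + 67 = 787
// beam min-corner = (360, 0, 675)
translate([360, 0, 675]) cube([67, 1324, 58]);
translate([0, 76, 0]) rotate([0, atan2(360, 675), 0]) cube([28, 55, 765]);
translate([787, 76, 0]) mirror([1, 0, 0]) rotate([0, atan2(360, 675), 0]) cube([28, 55, 765]);
translate([0, 1193, 0]) rotate([0, atan2(360, 675), 0]) cube([28, 55, 765]);
translate([787, 1193, 0]) mirror([1, 0, 0]) rotate([0, atan2(360, 675), 0]) cube([28, 55, 765]);


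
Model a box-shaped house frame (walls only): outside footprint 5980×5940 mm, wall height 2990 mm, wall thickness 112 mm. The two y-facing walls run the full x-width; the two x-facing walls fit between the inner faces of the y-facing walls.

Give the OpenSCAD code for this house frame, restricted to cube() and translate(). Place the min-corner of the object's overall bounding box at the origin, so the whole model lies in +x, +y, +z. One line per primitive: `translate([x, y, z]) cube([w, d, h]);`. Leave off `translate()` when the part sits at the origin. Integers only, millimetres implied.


cube([5980, 112, 2990]);
translate([0, 5828, 0]) cube([5980, 112, 2990]);
translate([0, 112, 0]) cube([112, 5716, 2990]);
translate([5868, 112, 0]) cube([112, 5716, 2990]);


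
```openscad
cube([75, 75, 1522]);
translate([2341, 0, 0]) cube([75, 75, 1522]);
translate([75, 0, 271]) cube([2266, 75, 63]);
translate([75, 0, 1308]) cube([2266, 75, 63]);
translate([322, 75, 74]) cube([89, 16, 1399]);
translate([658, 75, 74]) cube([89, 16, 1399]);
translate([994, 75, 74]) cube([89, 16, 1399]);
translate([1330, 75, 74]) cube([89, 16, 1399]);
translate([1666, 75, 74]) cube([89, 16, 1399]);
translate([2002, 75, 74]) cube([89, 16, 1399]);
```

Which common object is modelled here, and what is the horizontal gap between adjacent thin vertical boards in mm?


A fence section. The picket gap is 247 mm.

Two posts, two rails, 6 pickets — a fence section. Span 2266 mm holds 6 pickets of 89 mm with 7 equal gaps: ⌊(2266 − 6·89) / 7⌋ = 247 mm.


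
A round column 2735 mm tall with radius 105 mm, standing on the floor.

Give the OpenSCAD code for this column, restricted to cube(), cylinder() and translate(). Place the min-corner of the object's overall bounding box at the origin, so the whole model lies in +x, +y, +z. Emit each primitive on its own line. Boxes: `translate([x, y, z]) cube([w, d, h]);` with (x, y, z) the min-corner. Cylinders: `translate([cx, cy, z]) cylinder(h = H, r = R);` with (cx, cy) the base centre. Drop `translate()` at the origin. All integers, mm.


translate([105, 105, 0]) cylinder(h = 2735, r = 105);


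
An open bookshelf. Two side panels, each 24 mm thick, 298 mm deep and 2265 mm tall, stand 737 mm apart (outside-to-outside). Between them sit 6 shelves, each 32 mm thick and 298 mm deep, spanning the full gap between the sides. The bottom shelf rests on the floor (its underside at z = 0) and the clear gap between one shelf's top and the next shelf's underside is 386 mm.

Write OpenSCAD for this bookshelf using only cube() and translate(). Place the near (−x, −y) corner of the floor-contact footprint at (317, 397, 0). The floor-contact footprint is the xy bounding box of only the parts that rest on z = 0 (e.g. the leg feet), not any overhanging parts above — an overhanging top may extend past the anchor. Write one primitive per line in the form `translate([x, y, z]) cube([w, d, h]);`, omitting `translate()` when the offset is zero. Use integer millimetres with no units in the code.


translate([317, 397, 0]) cube([24, 298, 2265]);
translate([1030, 397, 0]) cube([24, 298, 2265]);
translate([341, 397, 0]) cube([689, 298, 32]);
translate([341, 397, 418]) cube([689, 298, 32]);
translate([341, 397, 836]) cube([689, 298, 32]);
translate([341, 397, 1254]) cube([689, 298, 32]);
translate([341, 397, 1672]) cube([689, 298, 32]);
translate([341, 397, 2090]) cube([689, 298, 32]);


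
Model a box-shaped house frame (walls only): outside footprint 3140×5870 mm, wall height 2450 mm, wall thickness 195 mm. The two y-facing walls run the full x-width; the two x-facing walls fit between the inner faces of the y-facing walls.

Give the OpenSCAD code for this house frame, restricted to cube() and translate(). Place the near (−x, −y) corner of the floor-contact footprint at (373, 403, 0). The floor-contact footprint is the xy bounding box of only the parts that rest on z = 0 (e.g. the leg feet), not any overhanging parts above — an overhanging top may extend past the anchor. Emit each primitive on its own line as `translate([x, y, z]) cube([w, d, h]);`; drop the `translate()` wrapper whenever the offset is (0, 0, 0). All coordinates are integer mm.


translate([373, 403, 0]) cube([3140, 195, 2450]);
translate([373, 6078, 0]) cube([3140, 195, 2450]);
translate([373, 598, 0]) cube([195, 5480, 2450]);
translate([3318, 598, 0]) cube([195, 5480, 2450]);
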